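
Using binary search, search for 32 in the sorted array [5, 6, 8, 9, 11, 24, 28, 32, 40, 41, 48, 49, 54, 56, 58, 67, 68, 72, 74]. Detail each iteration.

Binary search for 32 in [5, 6, 8, 9, 11, 24, 28, 32, 40, 41, 48, 49, 54, 56, 58, 67, 68, 72, 74]:

lo=0, hi=18, mid=9, arr[mid]=41 -> 41 > 32, search left half
lo=0, hi=8, mid=4, arr[mid]=11 -> 11 < 32, search right half
lo=5, hi=8, mid=6, arr[mid]=28 -> 28 < 32, search right half
lo=7, hi=8, mid=7, arr[mid]=32 -> Found target at index 7!

Binary search finds 32 at index 7 after 4 comparisons. The search repeatedly halves the search space by comparing with the middle element.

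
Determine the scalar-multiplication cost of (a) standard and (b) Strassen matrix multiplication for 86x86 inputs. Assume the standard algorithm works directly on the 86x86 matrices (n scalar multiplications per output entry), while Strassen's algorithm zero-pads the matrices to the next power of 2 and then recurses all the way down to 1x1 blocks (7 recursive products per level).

Matrix multiplication for 86x86 matrices:

Strassen's algorithm requires power-of-2 dimensions. Pad 86x86 to 128x128 (next power of 2).

Standard algorithm: 86^3 = 636056 multiplications
Strassen's algorithm: 7^(log2(128)) = 7^7 = 823543 multiplications
Difference: 636056 - 823543 = -187487 (Strassen uses MORE here due to padding overhead — for small or just-over-power-of-2 n, padding can outweigh the per-level savings)

Standard: 636056 multiplications (86^3). Strassen: 823543 multiplications (7^7, after padding to 128x128). Strassen reduces 8 recursive multiplications to 7 at each level.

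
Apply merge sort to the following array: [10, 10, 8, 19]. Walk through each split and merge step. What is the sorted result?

Merge sort trace:

Split: [10, 10, 8, 19] -> [10, 10] and [8, 19]
  Split: [10, 10] -> [10] and [10]
  Merge: [10] + [10] -> [10, 10]
  Split: [8, 19] -> [8] and [19]
  Merge: [8] + [19] -> [8, 19]
Merge: [10, 10] + [8, 19] -> [8, 10, 10, 19]

Final sorted array: [8, 10, 10, 19]

The merge sort proceeds by recursively splitting the array and merging sorted halves.
After all merges, the sorted array is [8, 10, 10, 19].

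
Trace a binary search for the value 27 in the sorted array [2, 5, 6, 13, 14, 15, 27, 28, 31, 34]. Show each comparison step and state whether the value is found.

Binary search for 27 in [2, 5, 6, 13, 14, 15, 27, 28, 31, 34]:

lo=0, hi=9, mid=4, arr[mid]=14 -> 14 < 27, search right half
lo=5, hi=9, mid=7, arr[mid]=28 -> 28 > 27, search left half
lo=5, hi=6, mid=5, arr[mid]=15 -> 15 < 27, search right half
lo=6, hi=6, mid=6, arr[mid]=27 -> Found target at index 6!

Binary search finds 27 at index 6 after 4 comparisons. The search repeatedly halves the search space by comparing with the middle element.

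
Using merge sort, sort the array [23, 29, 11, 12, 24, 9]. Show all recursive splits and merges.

Merge sort trace:

Split: [23, 29, 11, 12, 24, 9] -> [23, 29, 11] and [12, 24, 9]
  Split: [23, 29, 11] -> [23] and [29, 11]
    Split: [29, 11] -> [29] and [11]
    Merge: [29] + [11] -> [11, 29]
  Merge: [23] + [11, 29] -> [11, 23, 29]
  Split: [12, 24, 9] -> [12] and [24, 9]
    Split: [24, 9] -> [24] and [9]
    Merge: [24] + [9] -> [9, 24]
  Merge: [12] + [9, 24] -> [9, 12, 24]
Merge: [11, 23, 29] + [9, 12, 24] -> [9, 11, 12, 23, 24, 29]

Final sorted array: [9, 11, 12, 23, 24, 29]

The merge sort proceeds by recursively splitting the array and merging sorted halves.
After all merges, the sorted array is [9, 11, 12, 23, 24, 29].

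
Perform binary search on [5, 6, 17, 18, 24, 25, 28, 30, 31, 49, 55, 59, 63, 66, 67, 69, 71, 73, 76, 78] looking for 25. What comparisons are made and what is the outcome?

Binary search for 25 in [5, 6, 17, 18, 24, 25, 28, 30, 31, 49, 55, 59, 63, 66, 67, 69, 71, 73, 76, 78]:

lo=0, hi=19, mid=9, arr[mid]=49 -> 49 > 25, search left half
lo=0, hi=8, mid=4, arr[mid]=24 -> 24 < 25, search right half
lo=5, hi=8, mid=6, arr[mid]=28 -> 28 > 25, search left half
lo=5, hi=5, mid=5, arr[mid]=25 -> Found target at index 5!

Binary search finds 25 at index 5 after 4 comparisons. The search repeatedly halves the search space by comparing with the middle element.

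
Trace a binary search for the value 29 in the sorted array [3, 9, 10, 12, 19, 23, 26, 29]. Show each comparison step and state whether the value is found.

Binary search for 29 in [3, 9, 10, 12, 19, 23, 26, 29]:

lo=0, hi=7, mid=3, arr[mid]=12 -> 12 < 29, search right half
lo=4, hi=7, mid=5, arr[mid]=23 -> 23 < 29, search right half
lo=6, hi=7, mid=6, arr[mid]=26 -> 26 < 29, search right half
lo=7, hi=7, mid=7, arr[mid]=29 -> Found target at index 7!

Binary search finds 29 at index 7 after 4 comparisons. The search repeatedly halves the search space by comparing with the middle element.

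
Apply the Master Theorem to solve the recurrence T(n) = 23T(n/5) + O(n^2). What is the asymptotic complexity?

Master Theorem for T(n) = 23T(n/5) + O(n^2):

a = 23, b = 5, c = 2
log_b(a) = log_5(23) = 1.9482

Case 3: c = 2 > log_5(23) = 1.9482
T(n) = O(n^2) = O(n^2)

For T(n) = 23T(n/5) + O(n^2): log_5(23) = 1.9482. This is Case 3 of the Master Theorem (c > log_b(a), work dominated by root), giving O(n^2).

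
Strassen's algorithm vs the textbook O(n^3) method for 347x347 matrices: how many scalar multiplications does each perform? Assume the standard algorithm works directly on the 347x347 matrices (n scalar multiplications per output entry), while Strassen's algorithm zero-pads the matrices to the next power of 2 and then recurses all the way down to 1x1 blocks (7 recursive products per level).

Matrix multiplication for 347x347 matrices:

Strassen's algorithm requires power-of-2 dimensions. Pad 347x347 to 512x512 (next power of 2).

Standard algorithm: 347^3 = 41781923 multiplications
Strassen's algorithm: 7^(log2(512)) = 7^9 = 40353607 multiplications
Savings: 41781923 - 40353607 = 1428316 multiplications

Standard: 41781923 multiplications (347^3). Strassen: 40353607 multiplications (7^9, after padding to 512x512). Strassen reduces 8 recursive multiplications to 7 at each level.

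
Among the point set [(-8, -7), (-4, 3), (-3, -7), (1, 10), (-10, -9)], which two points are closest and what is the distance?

Computing all pairwise distances among 5 points:

d((-8, -7), (-4, 3)) = 10.7703
d((-8, -7), (-3, -7)) = 5.0
d((-8, -7), (1, 10)) = 19.2354
d((-8, -7), (-10, -9)) = 2.8284 <-- minimum
d((-4, 3), (-3, -7)) = 10.0499
d((-4, 3), (1, 10)) = 8.6023
d((-4, 3), (-10, -9)) = 13.4164
d((-3, -7), (1, 10)) = 17.4642
d((-3, -7), (-10, -9)) = 7.2801
d((1, 10), (-10, -9)) = 21.9545

Closest pair: (-8, -7) and (-10, -9) with distance 2.8284

The closest pair is (-8, -7) and (-10, -9) with Euclidean distance 2.8284. For 5 points, brute-force pairwise comparison is shown above. For large n, the divide-and-conquer algorithm (sort by x, recurse on halves, check the dividing strip) achieves O(n log n).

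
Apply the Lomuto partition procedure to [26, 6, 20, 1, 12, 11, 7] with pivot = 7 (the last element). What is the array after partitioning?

Lomuto partition with pivot = 7:

Initial array: [26, 6, 20, 1, 12, 11, 7]

arr[0]=26 > 7: no swap
arr[1]=6 <= 7: swap with position 0, array becomes [6, 26, 20, 1, 12, 11, 7]
arr[2]=20 > 7: no swap
arr[3]=1 <= 7: swap with position 1, array becomes [6, 1, 20, 26, 12, 11, 7]
arr[4]=12 > 7: no swap
arr[5]=11 > 7: no swap

Place pivot at position 2: [6, 1, 7, 26, 12, 11, 20]
Pivot position: 2

After partitioning with pivot 7, the array becomes [6, 1, 7, 26, 12, 11, 20]. The pivot is placed at index 2. All elements to the left of the pivot are <= 7, and all elements to the right are > 7.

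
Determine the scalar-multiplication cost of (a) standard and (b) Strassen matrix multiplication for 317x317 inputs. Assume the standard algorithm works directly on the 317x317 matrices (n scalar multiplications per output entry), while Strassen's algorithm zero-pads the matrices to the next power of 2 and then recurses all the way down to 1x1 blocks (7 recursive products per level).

Matrix multiplication for 317x317 matrices:

Strassen's algorithm requires power-of-2 dimensions. Pad 317x317 to 512x512 (next power of 2).

Standard algorithm: 317^3 = 31855013 multiplications
Strassen's algorithm: 7^(log2(512)) = 7^9 = 40353607 multiplications
Difference: 31855013 - 40353607 = -8498594 (Strassen uses MORE here due to padding overhead — for small or just-over-power-of-2 n, padding can outweigh the per-level savings)

Standard: 31855013 multiplications (317^3). Strassen: 40353607 multiplications (7^9, after padding to 512x512). Strassen reduces 8 recursive multiplications to 7 at each level.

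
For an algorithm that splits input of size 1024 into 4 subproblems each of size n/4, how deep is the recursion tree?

For divide and conquer with division factor 4:

Problem sizes at each level:
Level 0: 1024
Level 1: 256
Level 2: 64
Level 3: 16
Level 4: 4
Level 5: 1

The root is level 0 and the size-1 base case is level 5 (the tree spans levels 0 through 5, i.e. 6 levels counting the root), so the depth is the number of divisions: log_4(1024) = 5

The recursion tree depth is log_4(1024) = 5. At each level, the problem size is divided by 4, so it takes 5 divisions to reduce to a base case of size 1. The algorithm makes 4 recursive calls at each level.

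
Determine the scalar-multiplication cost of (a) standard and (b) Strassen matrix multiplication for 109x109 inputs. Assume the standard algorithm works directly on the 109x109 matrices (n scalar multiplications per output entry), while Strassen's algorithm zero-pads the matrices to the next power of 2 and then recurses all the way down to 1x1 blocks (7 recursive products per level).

Matrix multiplication for 109x109 matrices:

Strassen's algorithm requires power-of-2 dimensions. Pad 109x109 to 128x128 (next power of 2).

Standard algorithm: 109^3 = 1295029 multiplications
Strassen's algorithm: 7^(log2(128)) = 7^7 = 823543 multiplications
Savings: 1295029 - 823543 = 471486 multiplications

Standard: 1295029 multiplications (109^3). Strassen: 823543 multiplications (7^7, after padding to 128x128). Strassen reduces 8 recursive multiplications to 7 at each level.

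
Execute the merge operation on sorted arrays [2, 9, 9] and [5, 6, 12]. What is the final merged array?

Merging process:

Compare 2 vs 5: take 2 from left. Merged: [2]
Compare 9 vs 5: take 5 from right. Merged: [2, 5]
Compare 9 vs 6: take 6 from right. Merged: [2, 5, 6]
Compare 9 vs 12: take 9 from left. Merged: [2, 5, 6, 9]
Compare 9 vs 12: take 9 from left. Merged: [2, 5, 6, 9, 9]
Append remaining from right: [12]. Merged: [2, 5, 6, 9, 9, 12]

Final merged array: [2, 5, 6, 9, 9, 12]
Total comparisons: 5

The merged array is [2, 5, 6, 9, 9, 12], requiring 5 comparisons. The merge step runs in O(n) time where n is the total number of elements.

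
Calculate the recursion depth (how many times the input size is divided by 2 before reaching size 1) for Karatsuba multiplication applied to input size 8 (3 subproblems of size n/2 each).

For divide and conquer with division factor 2:

Problem sizes at each level:
Level 0: 8
Level 1: 4
Level 2: 2
Level 3: 1

The root is level 0 and the size-1 base case is level 3 (the tree spans levels 0 through 3, i.e. 4 levels counting the root), so the depth is the number of divisions: log_2(8) = 3

The recursion tree depth is log_2(8) = 3. At each level, the problem size is divided by 2, so it takes 3 divisions to reduce to a base case of size 1. The algorithm makes 3 recursive calls at each level.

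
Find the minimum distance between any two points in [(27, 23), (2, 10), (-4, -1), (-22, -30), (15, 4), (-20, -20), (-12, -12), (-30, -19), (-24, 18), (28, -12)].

Computing all pairwise distances among 10 points:

d((27, 23), (2, 10)) = 28.178
d((27, 23), (-4, -1)) = 39.2046
d((27, 23), (-22, -30)) = 72.1803
d((27, 23), (15, 4)) = 22.4722
d((27, 23), (-20, -20)) = 63.7024
d((27, 23), (-12, -12)) = 52.4023
d((27, 23), (-30, -19)) = 70.8025
d((27, 23), (-24, 18)) = 51.2445
d((27, 23), (28, -12)) = 35.0143
d((2, 10), (-4, -1)) = 12.53
d((2, 10), (-22, -30)) = 46.6476
d((2, 10), (15, 4)) = 14.3178
d((2, 10), (-20, -20)) = 37.2022
d((2, 10), (-12, -12)) = 26.0768
d((2, 10), (-30, -19)) = 43.1856
d((2, 10), (-24, 18)) = 27.2029
d((2, 10), (28, -12)) = 34.0588
d((-4, -1), (-22, -30)) = 34.1321
d((-4, -1), (15, 4)) = 19.6469
d((-4, -1), (-20, -20)) = 24.8395
d((-4, -1), (-12, -12)) = 13.6015
d((-4, -1), (-30, -19)) = 31.6228
d((-4, -1), (-24, 18)) = 27.5862
d((-4, -1), (28, -12)) = 33.8378
d((-22, -30), (15, 4)) = 50.2494
d((-22, -30), (-20, -20)) = 10.198
d((-22, -30), (-12, -12)) = 20.5913
d((-22, -30), (-30, -19)) = 13.6015
d((-22, -30), (-24, 18)) = 48.0416
d((-22, -30), (28, -12)) = 53.1413
d((15, 4), (-20, -20)) = 42.4382
d((15, 4), (-12, -12)) = 31.3847
d((15, 4), (-30, -19)) = 50.5371
d((15, 4), (-24, 18)) = 41.4367
d((15, 4), (28, -12)) = 20.6155
d((-20, -20), (-12, -12)) = 11.3137
d((-20, -20), (-30, -19)) = 10.0499 <-- minimum
d((-20, -20), (-24, 18)) = 38.2099
d((-20, -20), (28, -12)) = 48.6621
d((-12, -12), (-30, -19)) = 19.3132
d((-12, -12), (-24, 18)) = 32.311
d((-12, -12), (28, -12)) = 40.0
d((-30, -19), (-24, 18)) = 37.4833
d((-30, -19), (28, -12)) = 58.4209
d((-24, 18), (28, -12)) = 60.0333

Closest pair: (-20, -20) and (-30, -19) with distance 10.0499

The closest pair is (-20, -20) and (-30, -19) with Euclidean distance 10.0499. For 10 points, brute-force pairwise comparison is shown above. For large n, the divide-and-conquer algorithm (sort by x, recurse on halves, check the dividing strip) achieves O(n log n).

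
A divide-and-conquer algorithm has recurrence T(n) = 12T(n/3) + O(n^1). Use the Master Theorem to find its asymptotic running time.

Master Theorem for T(n) = 12T(n/3) + O(n^1):

a = 12, b = 3, c = 1
log_b(a) = log_3(12) = 2.2619

Case 1: c = 1 < log_3(12) = 2.2619
T(n) = O(n^(log_3 12))

For T(n) = 12T(n/3) + O(n^1): log_3(12) = 2.2619. This is Case 1 of the Master Theorem (c < log_b(a), work dominated by leaves), giving O(n^(log_3 12)).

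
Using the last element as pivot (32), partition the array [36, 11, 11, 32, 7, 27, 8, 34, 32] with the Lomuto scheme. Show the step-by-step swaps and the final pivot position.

Lomuto partition with pivot = 32:

Initial array: [36, 11, 11, 32, 7, 27, 8, 34, 32]

arr[0]=36 > 32: no swap
arr[1]=11 <= 32: swap with position 0, array becomes [11, 36, 11, 32, 7, 27, 8, 34, 32]
arr[2]=11 <= 32: swap with position 1, array becomes [11, 11, 36, 32, 7, 27, 8, 34, 32]
arr[3]=32 <= 32: swap with position 2, array becomes [11, 11, 32, 36, 7, 27, 8, 34, 32]
arr[4]=7 <= 32: swap with position 3, array becomes [11, 11, 32, 7, 36, 27, 8, 34, 32]
arr[5]=27 <= 32: swap with position 4, array becomes [11, 11, 32, 7, 27, 36, 8, 34, 32]
arr[6]=8 <= 32: swap with position 5, array becomes [11, 11, 32, 7, 27, 8, 36, 34, 32]
arr[7]=34 > 32: no swap

Place pivot at position 6: [11, 11, 32, 7, 27, 8, 32, 34, 36]
Pivot position: 6

After partitioning with pivot 32, the array becomes [11, 11, 32, 7, 27, 8, 32, 34, 36]. The pivot is placed at index 6. All elements to the left of the pivot are <= 32, and all elements to the right are > 32.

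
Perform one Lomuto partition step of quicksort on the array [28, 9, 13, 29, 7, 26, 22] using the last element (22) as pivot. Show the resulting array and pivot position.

Lomuto partition with pivot = 22:

Initial array: [28, 9, 13, 29, 7, 26, 22]

arr[0]=28 > 22: no swap
arr[1]=9 <= 22: swap with position 0, array becomes [9, 28, 13, 29, 7, 26, 22]
arr[2]=13 <= 22: swap with position 1, array becomes [9, 13, 28, 29, 7, 26, 22]
arr[3]=29 > 22: no swap
arr[4]=7 <= 22: swap with position 2, array becomes [9, 13, 7, 29, 28, 26, 22]
arr[5]=26 > 22: no swap

Place pivot at position 3: [9, 13, 7, 22, 28, 26, 29]
Pivot position: 3

After partitioning with pivot 22, the array becomes [9, 13, 7, 22, 28, 26, 29]. The pivot is placed at index 3. All elements to the left of the pivot are <= 22, and all elements to the right are > 22.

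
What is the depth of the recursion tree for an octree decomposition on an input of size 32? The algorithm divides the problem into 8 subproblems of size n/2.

For divide and conquer with division factor 2:

Problem sizes at each level:
Level 0: 32
Level 1: 16
Level 2: 8
Level 3: 4
Level 4: 2
Level 5: 1

The root is level 0 and the size-1 base case is level 5 (the tree spans levels 0 through 5, i.e. 6 levels counting the root), so the depth is the number of divisions: log_2(32) = 5

The recursion tree depth is log_2(32) = 5. At each level, the problem size is divided by 2, so it takes 5 divisions to reduce to a base case of size 1. The algorithm makes 8 recursive calls at each level.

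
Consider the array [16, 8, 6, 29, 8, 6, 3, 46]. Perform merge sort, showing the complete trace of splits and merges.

Merge sort trace:

Split: [16, 8, 6, 29, 8, 6, 3, 46] -> [16, 8, 6, 29] and [8, 6, 3, 46]
  Split: [16, 8, 6, 29] -> [16, 8] and [6, 29]
    Split: [16, 8] -> [16] and [8]
    Merge: [16] + [8] -> [8, 16]
    Split: [6, 29] -> [6] and [29]
    Merge: [6] + [29] -> [6, 29]
  Merge: [8, 16] + [6, 29] -> [6, 8, 16, 29]
  Split: [8, 6, 3, 46] -> [8, 6] and [3, 46]
    Split: [8, 6] -> [8] and [6]
    Merge: [8] + [6] -> [6, 8]
    Split: [3, 46] -> [3] and [46]
    Merge: [3] + [46] -> [3, 46]
  Merge: [6, 8] + [3, 46] -> [3, 6, 8, 46]
Merge: [6, 8, 16, 29] + [3, 6, 8, 46] -> [3, 6, 6, 8, 8, 16, 29, 46]

Final sorted array: [3, 6, 6, 8, 8, 16, 29, 46]

The merge sort proceeds by recursively splitting the array and merging sorted halves.
After all merges, the sorted array is [3, 6, 6, 8, 8, 16, 29, 46].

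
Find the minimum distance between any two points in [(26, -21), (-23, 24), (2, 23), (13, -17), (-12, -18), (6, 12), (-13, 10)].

Computing all pairwise distances among 7 points:

d((26, -21), (-23, 24)) = 66.5282
d((26, -21), (2, 23)) = 50.1199
d((26, -21), (13, -17)) = 13.6015
d((26, -21), (-12, -18)) = 38.1182
d((26, -21), (6, 12)) = 38.5876
d((26, -21), (-13, 10)) = 49.8197
d((-23, 24), (2, 23)) = 25.02
d((-23, 24), (13, -17)) = 54.5619
d((-23, 24), (-12, -18)) = 43.4166
d((-23, 24), (6, 12)) = 31.3847
d((-23, 24), (-13, 10)) = 17.2047
d((2, 23), (13, -17)) = 41.4849
d((2, 23), (-12, -18)) = 43.3244
d((2, 23), (6, 12)) = 11.7047 <-- minimum
d((2, 23), (-13, 10)) = 19.8494
d((13, -17), (-12, -18)) = 25.02
d((13, -17), (6, 12)) = 29.8329
d((13, -17), (-13, 10)) = 37.4833
d((-12, -18), (6, 12)) = 34.9857
d((-12, -18), (-13, 10)) = 28.0179
d((6, 12), (-13, 10)) = 19.105

Closest pair: (2, 23) and (6, 12) with distance 11.7047

The closest pair is (2, 23) and (6, 12) with Euclidean distance 11.7047. For 7 points, brute-force pairwise comparison is shown above. For large n, the divide-and-conquer algorithm (sort by x, recurse on halves, check the dividing strip) achieves O(n log n).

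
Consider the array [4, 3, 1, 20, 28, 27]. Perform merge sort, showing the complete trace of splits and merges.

Merge sort trace:

Split: [4, 3, 1, 20, 28, 27] -> [4, 3, 1] and [20, 28, 27]
  Split: [4, 3, 1] -> [4] and [3, 1]
    Split: [3, 1] -> [3] and [1]
    Merge: [3] + [1] -> [1, 3]
  Merge: [4] + [1, 3] -> [1, 3, 4]
  Split: [20, 28, 27] -> [20] and [28, 27]
    Split: [28, 27] -> [28] and [27]
    Merge: [28] + [27] -> [27, 28]
  Merge: [20] + [27, 28] -> [20, 27, 28]
Merge: [1, 3, 4] + [20, 27, 28] -> [1, 3, 4, 20, 27, 28]

Final sorted array: [1, 3, 4, 20, 27, 28]

The merge sort proceeds by recursively splitting the array and merging sorted halves.
After all merges, the sorted array is [1, 3, 4, 20, 27, 28].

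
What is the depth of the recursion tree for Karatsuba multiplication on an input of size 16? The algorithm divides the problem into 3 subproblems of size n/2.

For divide and conquer with division factor 2:

Problem sizes at each level:
Level 0: 16
Level 1: 8
Level 2: 4
Level 3: 2
Level 4: 1

The root is level 0 and the size-1 base case is level 4 (the tree spans levels 0 through 4, i.e. 5 levels counting the root), so the depth is the number of divisions: log_2(16) = 4

The recursion tree depth is log_2(16) = 4. At each level, the problem size is divided by 2, so it takes 4 divisions to reduce to a base case of size 1. The algorithm makes 3 recursive calls at each level.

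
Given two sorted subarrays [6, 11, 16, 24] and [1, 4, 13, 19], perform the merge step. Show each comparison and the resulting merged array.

Merging process:

Compare 6 vs 1: take 1 from right. Merged: [1]
Compare 6 vs 4: take 4 from right. Merged: [1, 4]
Compare 6 vs 13: take 6 from left. Merged: [1, 4, 6]
Compare 11 vs 13: take 11 from left. Merged: [1, 4, 6, 11]
Compare 16 vs 13: take 13 from right. Merged: [1, 4, 6, 11, 13]
Compare 16 vs 19: take 16 from left. Merged: [1, 4, 6, 11, 13, 16]
Compare 24 vs 19: take 19 from right. Merged: [1, 4, 6, 11, 13, 16, 19]
Append remaining from left: [24]. Merged: [1, 4, 6, 11, 13, 16, 19, 24]

Final merged array: [1, 4, 6, 11, 13, 16, 19, 24]
Total comparisons: 7

The merged array is [1, 4, 6, 11, 13, 16, 19, 24], requiring 7 comparisons. The merge step runs in O(n) time where n is the total number of elements.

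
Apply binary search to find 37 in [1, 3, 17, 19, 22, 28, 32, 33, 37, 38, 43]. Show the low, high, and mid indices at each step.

Binary search for 37 in [1, 3, 17, 19, 22, 28, 32, 33, 37, 38, 43]:

lo=0, hi=10, mid=5, arr[mid]=28 -> 28 < 37, search right half
lo=6, hi=10, mid=8, arr[mid]=37 -> Found target at index 8!

Binary search finds 37 at index 8 after 2 comparisons. The search repeatedly halves the search space by comparing with the middle element.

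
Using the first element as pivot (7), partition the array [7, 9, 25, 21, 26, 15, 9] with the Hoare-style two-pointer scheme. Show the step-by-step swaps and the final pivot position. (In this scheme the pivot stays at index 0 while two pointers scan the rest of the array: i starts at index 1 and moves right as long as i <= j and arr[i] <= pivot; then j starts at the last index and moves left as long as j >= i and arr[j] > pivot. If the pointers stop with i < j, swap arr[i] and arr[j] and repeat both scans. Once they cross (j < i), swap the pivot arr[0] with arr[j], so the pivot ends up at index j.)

Hoare-style two-pointer partition with pivot = 7:

Initial array: [7, 9, 25, 21, 26, 15, 9]

Pointers start at i = 1, j = 6.
i ends at 1, j ends at 0: the pointers have crossed (j < i), so scanning stops.

j = 0, so swapping arr[0] with arr[j] leaves the pivot at position 0: [7, 9, 25, 21, 26, 15, 9]
Pivot position: 0

After partitioning with pivot 7, the array becomes [7, 9, 25, 21, 26, 15, 9]. The pivot is placed at index 0. All elements to the left of the pivot are <= 7, and all elements to the right are > 7.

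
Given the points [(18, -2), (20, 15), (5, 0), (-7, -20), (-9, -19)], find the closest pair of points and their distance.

Computing all pairwise distances among 5 points:

d((18, -2), (20, 15)) = 17.1172
d((18, -2), (5, 0)) = 13.1529
d((18, -2), (-7, -20)) = 30.8058
d((18, -2), (-9, -19)) = 31.9061
d((20, 15), (5, 0)) = 21.2132
d((20, 15), (-7, -20)) = 44.2041
d((20, 15), (-9, -19)) = 44.6878
d((5, 0), (-7, -20)) = 23.3238
d((5, 0), (-9, -19)) = 23.6008
d((-7, -20), (-9, -19)) = 2.2361 <-- minimum

Closest pair: (-7, -20) and (-9, -19) with distance 2.2361

The closest pair is (-7, -20) and (-9, -19) with Euclidean distance 2.2361. For 5 points, brute-force pairwise comparison is shown above. For large n, the divide-and-conquer algorithm (sort by x, recurse on halves, check the dividing strip) achieves O(n log n).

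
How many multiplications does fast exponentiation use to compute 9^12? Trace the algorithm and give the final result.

Computing 9^12 by squaring (build up from 9^1; each line after the first costs one multiplication):

9^1 = 9
9^2 = (9^1)^2 = 9^2 = 81
9^3 = 9 * 9^2 = 9 * 81 = 729
9^6 = (9^3)^2 = 729^2 = 531441
9^12 = (9^6)^2 = 531441^2 = 282429536481

Result: 282429536481
Multiplications needed: 4 (4 lines after 9^1)

9^12 = 282429536481. Using exponentiation by squaring, this requires 4 multiplications. The key idea: if the exponent is even, square the half-power; if odd, multiply by the base once.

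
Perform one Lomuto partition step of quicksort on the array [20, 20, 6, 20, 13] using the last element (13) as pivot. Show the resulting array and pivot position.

Lomuto partition with pivot = 13:

Initial array: [20, 20, 6, 20, 13]

arr[0]=20 > 13: no swap
arr[1]=20 > 13: no swap
arr[2]=6 <= 13: swap with position 0, array becomes [6, 20, 20, 20, 13]
arr[3]=20 > 13: no swap

Place pivot at position 1: [6, 13, 20, 20, 20]
Pivot position: 1

After partitioning with pivot 13, the array becomes [6, 13, 20, 20, 20]. The pivot is placed at index 1. All elements to the left of the pivot are <= 13, and all elements to the right are > 13.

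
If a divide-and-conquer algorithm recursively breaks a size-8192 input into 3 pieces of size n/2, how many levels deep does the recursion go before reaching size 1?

For divide and conquer with division factor 2:

Problem sizes at each level:
Level 0: 8192
Level 1: 4096
Level 2: 2048
Level 3: 1024
Level 4: 512
Level 5: 256
Level 6: 128
Level 7: 64
Level 8: 32
Level 9: 16
Level 10: 8
Level 11: 4
Level 12: 2
Level 13: 1

The root is level 0 and the size-1 base case is level 13 (the tree spans levels 0 through 13, i.e. 14 levels counting the root), so the depth is the number of divisions: log_2(8192) = 13

The recursion tree depth is log_2(8192) = 13. At each level, the problem size is divided by 2, so it takes 13 divisions to reduce to a base case of size 1. The algorithm makes 3 recursive calls at each level.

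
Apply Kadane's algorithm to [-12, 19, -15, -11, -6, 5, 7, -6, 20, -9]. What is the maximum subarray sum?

Using Kadane's algorithm on [-12, 19, -15, -11, -6, 5, 7, -6, 20, -9]:

Scanning through the array:
Position 1 (value 19): max_ending_here = 19, max_so_far = 19
Position 2 (value -15): max_ending_here = 4, max_so_far = 19
Position 3 (value -11): max_ending_here = -7, max_so_far = 19
Position 4 (value -6): max_ending_here = -6, max_so_far = 19
Position 5 (value 5): max_ending_here = 5, max_so_far = 19
Position 6 (value 7): max_ending_here = 12, max_so_far = 19
Position 7 (value -6): max_ending_here = 6, max_so_far = 19
Position 8 (value 20): max_ending_here = 26, max_so_far = 26
Position 9 (value -9): max_ending_here = 17, max_so_far = 26

Maximum subarray: [5, 7, -6, 20]
Maximum sum: 26

The maximum subarray is [5, 7, -6, 20] with sum 26. This subarray runs from index 5 to index 8.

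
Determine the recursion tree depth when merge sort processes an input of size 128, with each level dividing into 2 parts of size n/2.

For divide and conquer with division factor 2:

Problem sizes at each level:
Level 0: 128
Level 1: 64
Level 2: 32
Level 3: 16
Level 4: 8
Level 5: 4
Level 6: 2
Level 7: 1

The root is level 0 and the size-1 base case is level 7 (the tree spans levels 0 through 7, i.e. 8 levels counting the root), so the depth is the number of divisions: log_2(128) = 7

The recursion tree depth is log_2(128) = 7. At each level, the problem size is divided by 2, so it takes 7 divisions to reduce to a base case of size 1. The algorithm makes 2 recursive calls at each level.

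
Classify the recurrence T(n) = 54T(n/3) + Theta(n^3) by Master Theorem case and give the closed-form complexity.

Master Theorem for T(n) = 54T(n/3) + O(n^3):

a = 54, b = 3, c = 3
log_b(a) = log_3(54) = 3.6309

Case 1: c = 3 < log_3(54) = 3.6309
T(n) = O(n^(log_3 54))

For T(n) = 54T(n/3) + O(n^3): log_3(54) = 3.6309. This is Case 1 of the Master Theorem (c < log_b(a), work dominated by leaves), giving O(n^(log_3 54)).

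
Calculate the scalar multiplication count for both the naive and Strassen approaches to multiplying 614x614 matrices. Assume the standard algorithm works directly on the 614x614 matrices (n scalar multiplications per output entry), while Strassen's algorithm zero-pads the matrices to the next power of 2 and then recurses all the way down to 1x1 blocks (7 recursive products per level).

Matrix multiplication for 614x614 matrices:

Strassen's algorithm requires power-of-2 dimensions. Pad 614x614 to 1024x1024 (next power of 2).

Standard algorithm: 614^3 = 231475544 multiplications
Strassen's algorithm: 7^(log2(1024)) = 7^10 = 282475249 multiplications
Difference: 231475544 - 282475249 = -50999705 (Strassen uses MORE here due to padding overhead — for small or just-over-power-of-2 n, padding can outweigh the per-level savings)

Standard: 231475544 multiplications (614^3). Strassen: 282475249 multiplications (7^10, after padding to 1024x1024). Strassen reduces 8 recursive multiplications to 7 at each level.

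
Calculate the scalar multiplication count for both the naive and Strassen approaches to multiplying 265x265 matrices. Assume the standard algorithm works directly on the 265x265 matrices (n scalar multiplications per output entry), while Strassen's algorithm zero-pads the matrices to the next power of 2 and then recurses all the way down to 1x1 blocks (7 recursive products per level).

Matrix multiplication for 265x265 matrices:

Strassen's algorithm requires power-of-2 dimensions. Pad 265x265 to 512x512 (next power of 2).

Standard algorithm: 265^3 = 18609625 multiplications
Strassen's algorithm: 7^(log2(512)) = 7^9 = 40353607 multiplications
Difference: 18609625 - 40353607 = -21743982 (Strassen uses MORE here due to padding overhead — for small or just-over-power-of-2 n, padding can outweigh the per-level savings)

Standard: 18609625 multiplications (265^3). Strassen: 40353607 multiplications (7^9, after padding to 512x512). Strassen reduces 8 recursive multiplications to 7 at each level.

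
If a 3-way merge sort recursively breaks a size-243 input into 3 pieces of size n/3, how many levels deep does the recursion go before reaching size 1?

For divide and conquer with division factor 3:

Problem sizes at each level:
Level 0: 243
Level 1: 81
Level 2: 27
Level 3: 9
Level 4: 3
Level 5: 1

The root is level 0 and the size-1 base case is level 5 (the tree spans levels 0 through 5, i.e. 6 levels counting the root), so the depth is the number of divisions: log_3(243) = 5

The recursion tree depth is log_3(243) = 5. At each level, the problem size is divided by 3, so it takes 5 divisions to reduce to a base case of size 1. The algorithm makes 3 recursive calls at each level.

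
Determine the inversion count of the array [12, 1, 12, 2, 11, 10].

Finding inversions in [12, 1, 12, 2, 11, 10]:

(0, 1): arr[0]=12 > arr[1]=1
(0, 3): arr[0]=12 > arr[3]=2
(0, 4): arr[0]=12 > arr[4]=11
(0, 5): arr[0]=12 > arr[5]=10
(2, 3): arr[2]=12 > arr[3]=2
(2, 4): arr[2]=12 > arr[4]=11
(2, 5): arr[2]=12 > arr[5]=10
(4, 5): arr[4]=11 > arr[5]=10

Total inversions: 8

The array has 8 inversion(s): (0,1), (0,3), (0,4), (0,5), (2,3), (2,4), (2,5), (4,5). Each pair (i,j) satisfies i < j and arr[i] > arr[j].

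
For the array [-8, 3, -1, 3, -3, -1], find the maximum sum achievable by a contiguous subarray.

Using Kadane's algorithm on [-8, 3, -1, 3, -3, -1]:

Scanning through the array:
Position 1 (value 3): max_ending_here = 3, max_so_far = 3
Position 2 (value -1): max_ending_here = 2, max_so_far = 3
Position 3 (value 3): max_ending_here = 5, max_so_far = 5
Position 4 (value -3): max_ending_here = 2, max_so_far = 5
Position 5 (value -1): max_ending_here = 1, max_so_far = 5

Maximum subarray: [3, -1, 3]
Maximum sum: 5

The maximum subarray is [3, -1, 3] with sum 5. This subarray runs from index 1 to index 3.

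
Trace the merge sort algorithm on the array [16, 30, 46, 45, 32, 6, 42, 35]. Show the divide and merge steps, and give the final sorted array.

Merge sort trace:

Split: [16, 30, 46, 45, 32, 6, 42, 35] -> [16, 30, 46, 45] and [32, 6, 42, 35]
  Split: [16, 30, 46, 45] -> [16, 30] and [46, 45]
    Split: [16, 30] -> [16] and [30]
    Merge: [16] + [30] -> [16, 30]
    Split: [46, 45] -> [46] and [45]
    Merge: [46] + [45] -> [45, 46]
  Merge: [16, 30] + [45, 46] -> [16, 30, 45, 46]
  Split: [32, 6, 42, 35] -> [32, 6] and [42, 35]
    Split: [32, 6] -> [32] and [6]
    Merge: [32] + [6] -> [6, 32]
    Split: [42, 35] -> [42] and [35]
    Merge: [42] + [35] -> [35, 42]
  Merge: [6, 32] + [35, 42] -> [6, 32, 35, 42]
Merge: [16, 30, 45, 46] + [6, 32, 35, 42] -> [6, 16, 30, 32, 35, 42, 45, 46]

Final sorted array: [6, 16, 30, 32, 35, 42, 45, 46]

The merge sort proceeds by recursively splitting the array and merging sorted halves.
After all merges, the sorted array is [6, 16, 30, 32, 35, 42, 45, 46].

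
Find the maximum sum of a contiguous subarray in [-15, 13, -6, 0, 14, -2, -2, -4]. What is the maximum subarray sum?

Using Kadane's algorithm on [-15, 13, -6, 0, 14, -2, -2, -4]:

Scanning through the array:
Position 1 (value 13): max_ending_here = 13, max_so_far = 13
Position 2 (value -6): max_ending_here = 7, max_so_far = 13
Position 3 (value 0): max_ending_here = 7, max_so_far = 13
Position 4 (value 14): max_ending_here = 21, max_so_far = 21
Position 5 (value -2): max_ending_here = 19, max_so_far = 21
Position 6 (value -2): max_ending_here = 17, max_so_far = 21
Position 7 (value -4): max_ending_here = 13, max_so_far = 21

Maximum subarray: [13, -6, 0, 14]
Maximum sum: 21

The maximum subarray is [13, -6, 0, 14] with sum 21. This subarray runs from index 1 to index 4.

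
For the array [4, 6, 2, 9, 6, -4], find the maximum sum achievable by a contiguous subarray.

Using Kadane's algorithm on [4, 6, 2, 9, 6, -4]:

Scanning through the array:
Position 1 (value 6): max_ending_here = 10, max_so_far = 10
Position 2 (value 2): max_ending_here = 12, max_so_far = 12
Position 3 (value 9): max_ending_here = 21, max_so_far = 21
Position 4 (value 6): max_ending_here = 27, max_so_far = 27
Position 5 (value -4): max_ending_here = 23, max_so_far = 27

Maximum subarray: [4, 6, 2, 9, 6]
Maximum sum: 27

The maximum subarray is [4, 6, 2, 9, 6] with sum 27. This subarray runs from index 0 to index 4.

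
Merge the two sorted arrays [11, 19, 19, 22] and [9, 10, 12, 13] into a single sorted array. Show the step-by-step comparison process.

Merging process:

Compare 11 vs 9: take 9 from right. Merged: [9]
Compare 11 vs 10: take 10 from right. Merged: [9, 10]
Compare 11 vs 12: take 11 from left. Merged: [9, 10, 11]
Compare 19 vs 12: take 12 from right. Merged: [9, 10, 11, 12]
Compare 19 vs 13: take 13 from right. Merged: [9, 10, 11, 12, 13]
Append remaining from left: [19, 19, 22]. Merged: [9, 10, 11, 12, 13, 19, 19, 22]

Final merged array: [9, 10, 11, 12, 13, 19, 19, 22]
Total comparisons: 5

The merged array is [9, 10, 11, 12, 13, 19, 19, 22], requiring 5 comparisons. The merge step runs in O(n) time where n is the total number of elements.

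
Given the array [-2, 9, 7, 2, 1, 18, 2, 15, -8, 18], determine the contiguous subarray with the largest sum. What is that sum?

Using Kadane's algorithm on [-2, 9, 7, 2, 1, 18, 2, 15, -8, 18]:

Scanning through the array:
Position 1 (value 9): max_ending_here = 9, max_so_far = 9
Position 2 (value 7): max_ending_here = 16, max_so_far = 16
Position 3 (value 2): max_ending_here = 18, max_so_far = 18
Position 4 (value 1): max_ending_here = 19, max_so_far = 19
Position 5 (value 18): max_ending_here = 37, max_so_far = 37
Position 6 (value 2): max_ending_here = 39, max_so_far = 39
Position 7 (value 15): max_ending_here = 54, max_so_far = 54
Position 8 (value -8): max_ending_here = 46, max_so_far = 54
Position 9 (value 18): max_ending_here = 64, max_so_far = 64

Maximum subarray: [9, 7, 2, 1, 18, 2, 15, -8, 18]
Maximum sum: 64

The maximum subarray is [9, 7, 2, 1, 18, 2, 15, -8, 18] with sum 64. This subarray runs from index 1 to index 9.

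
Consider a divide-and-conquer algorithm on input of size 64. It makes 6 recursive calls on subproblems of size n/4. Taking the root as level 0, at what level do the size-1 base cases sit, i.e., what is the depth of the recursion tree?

For divide and conquer with division factor 4:

Problem sizes at each level:
Level 0: 64
Level 1: 16
Level 2: 4
Level 3: 1

The root is level 0 and the size-1 base case is level 3 (the tree spans levels 0 through 3, i.e. 4 levels counting the root), so the depth is the number of divisions: log_4(64) = 3

The recursion tree depth is log_4(64) = 3. At each level, the problem size is divided by 4, so it takes 3 divisions to reduce to a base case of size 1. The algorithm makes 6 recursive calls at each level.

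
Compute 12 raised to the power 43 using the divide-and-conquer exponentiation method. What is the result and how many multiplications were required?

Computing 12^43 by squaring (build up from 12^1; each line after the first costs one multiplication):

12^1 = 12
12^2 = (12^1)^2 = 12^2 = 144
12^4 = (12^2)^2 = 144^2 = 20736
12^5 = 12 * 12^4 = 12 * 20736 = 248832
12^10 = (12^5)^2 = 248832^2 = 61917364224
12^20 = (12^10)^2 = 61917364224^2 = 3833759992447475122176
12^21 = 12 * 12^20 = 12 * 3833759992447475122176 = 46005119909369701466112
12^42 = (12^21)^2 = 46005119909369701466112^2 = 2116471057875484488839167999221661362284396544
12^43 = 12 * 12^42 = 12 * 2116471057875484488839167999221661362284396544 = 25397652694505813866070015990659936347412758528

Result: 25397652694505813866070015990659936347412758528
Multiplications needed: 8 (8 lines after 12^1)

12^43 = 25397652694505813866070015990659936347412758528. Using exponentiation by squaring, this requires 8 multiplications. The key idea: if the exponent is even, square the half-power; if odd, multiply by the base once.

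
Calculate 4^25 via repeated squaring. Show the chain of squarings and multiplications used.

Computing 4^25 by squaring (build up from 4^1; each line after the first costs one multiplication):

4^1 = 4
4^2 = (4^1)^2 = 4^2 = 16
4^3 = 4 * 4^2 = 4 * 16 = 64
4^6 = (4^3)^2 = 64^2 = 4096
4^12 = (4^6)^2 = 4096^2 = 16777216
4^24 = (4^12)^2 = 16777216^2 = 281474976710656
4^25 = 4 * 4^24 = 4 * 281474976710656 = 1125899906842624

Result: 1125899906842624
Multiplications needed: 6 (6 lines after 4^1)

4^25 = 1125899906842624. Using exponentiation by squaring, this requires 6 multiplications. The key idea: if the exponent is even, square the half-power; if odd, multiply by the base once.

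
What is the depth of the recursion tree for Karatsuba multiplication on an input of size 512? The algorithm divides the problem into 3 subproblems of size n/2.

For divide and conquer with division factor 2:

Problem sizes at each level:
Level 0: 512
Level 1: 256
Level 2: 128
Level 3: 64
Level 4: 32
Level 5: 16
Level 6: 8
Level 7: 4
Level 8: 2
Level 9: 1

The root is level 0 and the size-1 base case is level 9 (the tree spans levels 0 through 9, i.e. 10 levels counting the root), so the depth is the number of divisions: log_2(512) = 9

The recursion tree depth is log_2(512) = 9. At each level, the problem size is divided by 2, so it takes 9 divisions to reduce to a base case of size 1. The algorithm makes 3 recursive calls at each level.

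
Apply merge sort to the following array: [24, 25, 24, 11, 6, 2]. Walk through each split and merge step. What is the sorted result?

Merge sort trace:

Split: [24, 25, 24, 11, 6, 2] -> [24, 25, 24] and [11, 6, 2]
  Split: [24, 25, 24] -> [24] and [25, 24]
    Split: [25, 24] -> [25] and [24]
    Merge: [25] + [24] -> [24, 25]
  Merge: [24] + [24, 25] -> [24, 24, 25]
  Split: [11, 6, 2] -> [11] and [6, 2]
    Split: [6, 2] -> [6] and [2]
    Merge: [6] + [2] -> [2, 6]
  Merge: [11] + [2, 6] -> [2, 6, 11]
Merge: [24, 24, 25] + [2, 6, 11] -> [2, 6, 11, 24, 24, 25]

Final sorted array: [2, 6, 11, 24, 24, 25]

The merge sort proceeds by recursively splitting the array and merging sorted halves.
After all merges, the sorted array is [2, 6, 11, 24, 24, 25].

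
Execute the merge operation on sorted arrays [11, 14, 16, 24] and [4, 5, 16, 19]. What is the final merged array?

Merging process:

Compare 11 vs 4: take 4 from right. Merged: [4]
Compare 11 vs 5: take 5 from right. Merged: [4, 5]
Compare 11 vs 16: take 11 from left. Merged: [4, 5, 11]
Compare 14 vs 16: take 14 from left. Merged: [4, 5, 11, 14]
Compare 16 vs 16: take 16 from left. Merged: [4, 5, 11, 14, 16]
Compare 24 vs 16: take 16 from right. Merged: [4, 5, 11, 14, 16, 16]
Compare 24 vs 19: take 19 from right. Merged: [4, 5, 11, 14, 16, 16, 19]
Append remaining from left: [24]. Merged: [4, 5, 11, 14, 16, 16, 19, 24]

Final merged array: [4, 5, 11, 14, 16, 16, 19, 24]
Total comparisons: 7

The merged array is [4, 5, 11, 14, 16, 16, 19, 24], requiring 7 comparisons. The merge step runs in O(n) time where n is the total number of elements.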